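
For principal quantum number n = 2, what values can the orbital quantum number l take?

l is an integer with 0 ≤ l ≤ n−1, so for n = 2: l = 0, 1.

0, 1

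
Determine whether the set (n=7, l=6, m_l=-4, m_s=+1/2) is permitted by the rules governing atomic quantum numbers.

n = 7 is a positive integer. l = 6 satisfies 0 ≤ l ≤ n−1 = 6. m_l = -4 lies in the range −l … +l (here −6 … 6). m_s = +1/2 is one of ±1/2.
All four constraints are satisfied.

Valid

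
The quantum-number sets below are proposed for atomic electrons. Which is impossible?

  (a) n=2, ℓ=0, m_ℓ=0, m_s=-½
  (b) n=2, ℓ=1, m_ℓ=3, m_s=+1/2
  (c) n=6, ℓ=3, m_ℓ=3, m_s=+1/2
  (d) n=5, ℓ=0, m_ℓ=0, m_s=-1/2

(b) has |m_ℓ| = 3 > ℓ = 1, violating −ℓ ≤ m_ℓ ≤ ℓ.
The remaining sets (a), (c), (d) satisfy all four rules.

(b)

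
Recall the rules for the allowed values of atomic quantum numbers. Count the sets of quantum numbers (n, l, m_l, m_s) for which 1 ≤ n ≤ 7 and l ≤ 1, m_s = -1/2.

Per-shell orbital counts meeting the constraint:
n=1 → 1; n=2 → 4; n=3 → 4; n=4 → 4; n=5 → 4; n=6 → 4; n=7 → 4.
Orbitals: 1 + 4 + 4 + 4 + 4 + 4 + 4 = 25. With m_s fixed to -1/2 there is one state per orbital, so 25 states.

25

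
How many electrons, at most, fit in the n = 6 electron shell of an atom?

72

A shell holds 2n² electrons: 2 × 6² = 2 × 36 = 72.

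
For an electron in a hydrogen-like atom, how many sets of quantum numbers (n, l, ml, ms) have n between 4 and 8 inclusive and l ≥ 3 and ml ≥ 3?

Count contributing orbitals for each principal shell:
n=4 → 1; n=5 → 3; n=6 → 6; n=7 → 10; n=8 → 15.
Orbitals: 1 + 3 + 6 + 10 + 15 = 35. Including both spin states (ms = ±1/2) gives 2 × 35 = 70 states.

70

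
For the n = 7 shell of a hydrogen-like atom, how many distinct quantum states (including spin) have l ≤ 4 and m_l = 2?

The n = 7 shell has l = 0 through 6; check each.
Orbitals with l ≤ 4 and m_l = 2, by l: l=2 → 1; l=3 → 1; l=4 → 1.
Orbitals: 1 + 1 + 1 = 3. Each orbital carries two spin states, so 3 × 2 = 6 states.

6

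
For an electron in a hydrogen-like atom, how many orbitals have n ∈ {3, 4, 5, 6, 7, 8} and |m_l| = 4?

20

Count contributing orbitals for each principal shell:
n=5 → 2; n=6 → 4; n=7 → 6; n=8 → 8.
Total orbitals: 2 + 4 + 6 + 8 = 20.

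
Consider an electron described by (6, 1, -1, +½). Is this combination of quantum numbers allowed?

Valid

n = 6 is a positive integer. ℓ = 1 satisfies 0 ≤ ℓ ≤ n−1 = 5. m_ℓ = -1 lies in the range −ℓ … +ℓ (here −1 … 1). m_s = +1/2 is one of ±1/2.
All four constraints are satisfied.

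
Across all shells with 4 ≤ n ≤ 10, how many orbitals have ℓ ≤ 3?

112

Count contributing orbitals for each principal shell:
n=4 → 16; n=5 → 16; n=6 → 16; n=7 → 16; n=8 → 16; n=9 → 16; n=10 → 16.
Total orbitals: 16 + 16 + 16 + 16 + 16 + 16 + 16 = 112.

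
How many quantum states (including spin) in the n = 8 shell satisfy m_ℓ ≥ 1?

56

Go through ℓ = 0, …, 7 (the values permitted for n = 8).
The (ℓ, m_ℓ) pairs meeting m_ℓ ≥ 1 give: ℓ=1 → 1; ℓ=2 → 2; ℓ=3 → 3; ℓ=4 → 4; ℓ=5 → 5; ℓ=6 → 6; ℓ=7 → 7.
Orbitals: 1 + 2 + 3 + 4 + 5 + 6 + 7 = 28. Each orbital carries two spin states, so 28 × 2 = 56 states.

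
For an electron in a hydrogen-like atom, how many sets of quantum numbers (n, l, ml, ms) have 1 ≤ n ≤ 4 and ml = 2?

Per-shell orbital counts meeting the constraint:
n=3 → 1; n=4 → 2.
Orbitals: 1 + 2 = 3. Including both spin states (ms = ±1/2) gives 2 × 3 = 6 states.

6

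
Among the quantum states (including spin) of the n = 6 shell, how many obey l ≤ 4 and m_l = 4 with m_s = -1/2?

Go through l = 0, …, 5 (the values permitted for n = 6).
Contributions: l=4 → 1.
Orbitals: 1. With m_s fixed to a single value there is one state per orbital, giving 1 state.

1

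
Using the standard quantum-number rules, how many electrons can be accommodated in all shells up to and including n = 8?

408

Total orbitals = 1² + 2² + 3² + 4² + 5² + 6² + 7² + 8² = 204. Doubling for spin gives 408 electrons.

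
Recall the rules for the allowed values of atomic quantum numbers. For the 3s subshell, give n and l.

The leading integer gives n = 3; the letter 's' means l = 0.

n = 3, l = 0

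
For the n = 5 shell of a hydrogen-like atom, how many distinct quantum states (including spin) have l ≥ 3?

The n = 5 shell has l = 0 through 4; check each.
The (l, ml) pairs meeting l ≥ 3 give: l=3 → 7; l=4 → 9.
Orbitals: 7 + 9 = 16. Each orbital carries two spin states, so 16 × 2 = 32 states.

32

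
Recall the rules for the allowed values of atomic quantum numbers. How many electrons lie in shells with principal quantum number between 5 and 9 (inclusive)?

510

Shell n has n² orbitals: 5²=25 + 6²=36 + 7²=49 + 8²=64 + 9²=81 = 255 orbitals.
Two spin states per orbital: 2 × 255 = 510 electrons.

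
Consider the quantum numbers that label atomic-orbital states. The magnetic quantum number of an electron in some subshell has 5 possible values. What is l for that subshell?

l = 2 (d)

m_l ranges over 2l+1 integers, so 2l+1 = 5 ⇒ l = 2.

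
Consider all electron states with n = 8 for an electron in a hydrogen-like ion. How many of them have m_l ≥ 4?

20

With n = 8 the allowed l are 0, 1, …, 7.
The (l, m_l) pairs meeting m_l ≥ 4 give: l=4 → 1; l=5 → 2; l=6 → 3; l=7 → 4.
Orbitals: 1 + 2 + 3 + 4 = 10. Each orbital carries two spin states, so 10 × 2 = 20 states.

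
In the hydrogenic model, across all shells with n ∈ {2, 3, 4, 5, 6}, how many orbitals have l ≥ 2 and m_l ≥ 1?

30

Go shell by shell, enumerating (l, m_l) with l ≥ 2 and m_l ≥ 1:
n=3 → 2; n=4 → 5; n=5 → 9; n=6 → 14.
Total orbitals: 2 + 5 + 9 + 14 = 30.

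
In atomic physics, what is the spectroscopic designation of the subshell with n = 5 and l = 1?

l = 1 corresponds to the letter 'p', so the subshell is 5p.

5p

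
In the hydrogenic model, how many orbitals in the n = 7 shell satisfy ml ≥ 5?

Go through l = 0, …, 6 (the values permitted for n = 7).
The (l, ml) pairs meeting ml ≥ 5 give: l=5 → 1; l=6 → 2.
Total orbitals: 1 + 2 = 3.

3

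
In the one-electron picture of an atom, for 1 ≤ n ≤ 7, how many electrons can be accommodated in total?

Total orbitals = 1² + 2² + 3² + 4² + 5² + 6² + 7² = 140. Doubling for spin gives 280 electrons.

280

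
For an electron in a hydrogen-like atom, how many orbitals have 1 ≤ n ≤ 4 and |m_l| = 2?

6

For each n in the range, tally the orbitals obeying |m_l| = 2:
n=3 → 2; n=4 → 4.
Total orbitals: 2 + 4 = 6.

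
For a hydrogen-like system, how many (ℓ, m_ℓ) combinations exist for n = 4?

The n = 4 shell contains n² = 4² = 16 orbitals.

16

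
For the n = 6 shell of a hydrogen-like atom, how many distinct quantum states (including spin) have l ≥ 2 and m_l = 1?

Go through l = 0, …, 5 (the values permitted for n = 6).
The (l, m_l) pairs meeting l ≥ 2 and m_l = 1 give: l=2 → 1; l=3 → 1; l=4 → 1; l=5 → 1.
Orbitals: 1 + 1 + 1 + 1 = 4. Each orbital carries two spin states, so 4 × 2 = 8 states.

8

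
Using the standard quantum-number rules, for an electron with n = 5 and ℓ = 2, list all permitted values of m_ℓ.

m_ℓ takes every integer from −ℓ to +ℓ. With ℓ = 2 that gives the 5 values -2, -1, 0, 1, 2.

-2, -1, 0, 1, 2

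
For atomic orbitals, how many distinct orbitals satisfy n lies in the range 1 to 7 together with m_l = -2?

15

Treat each shell separately and count matching orbitals:
n=3 → 1; n=4 → 2; n=5 → 3; n=6 → 4; n=7 → 5.
Total orbitals: 1 + 2 + 3 + 4 + 5 = 15.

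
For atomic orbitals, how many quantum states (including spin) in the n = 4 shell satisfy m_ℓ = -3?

2

The n = 4 shell has ℓ = 0 through 3; check each.
The (ℓ, m_ℓ) pairs meeting m_ℓ = -3 give: ℓ=3 → 1.
Orbitals: 1. Each orbital carries two spin states, so 1 × 2 = 2 states.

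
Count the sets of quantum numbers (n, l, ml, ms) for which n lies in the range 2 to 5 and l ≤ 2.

62

Treat each shell separately and count matching orbitals:
n=2 → 4; n=3 → 9; n=4 → 9; n=5 → 9.
Orbitals: 4 + 9 + 9 + 9 = 31. Including both spin states (ms = ±1/2) gives 2 × 31 = 62 states.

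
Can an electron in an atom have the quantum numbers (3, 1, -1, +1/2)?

Yes

n = 3 is a positive integer. l = 1 satisfies 0 ≤ l ≤ n−1 = 2. m_l = -1 lies in the range −l … +l (here −1 … 1). m_s = +1/2 is one of ±1/2.
All four constraints are satisfied.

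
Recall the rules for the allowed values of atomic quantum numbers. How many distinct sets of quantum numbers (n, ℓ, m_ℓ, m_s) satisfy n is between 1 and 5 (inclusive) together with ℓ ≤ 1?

Per-shell orbital counts meeting the constraint:
n=1 → 1; n=2 → 4; n=3 → 4; n=4 → 4; n=5 → 4.
Orbitals: 1 + 4 + 4 + 4 + 4 = 17. Including both spin states (m_s = ±1/2) gives 2 × 17 = 34 states.

34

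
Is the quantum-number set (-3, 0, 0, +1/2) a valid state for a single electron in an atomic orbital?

Not allowed

The principal quantum number must be a positive integer (n ≥ 1), but here n = -3.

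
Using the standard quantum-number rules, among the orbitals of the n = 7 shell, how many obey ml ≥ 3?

10

The n = 7 shell has l = 0 through 6; check each.
Per l-value: l=3 → 1; l=4 → 2; l=5 → 3; l=6 → 4.
Total orbitals: 1 + 2 + 3 + 4 = 10.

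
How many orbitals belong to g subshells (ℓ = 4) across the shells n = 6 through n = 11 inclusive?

54

A g subshell (ℓ = 4) exists for every n ≥ 5, so shells n = 6, 7, 8, 9, 10, 11 each contribute one — 6 subshells.
Since each g subshell has 2·4+1 = 9 orbitals, the total is 6 × 9 = 54.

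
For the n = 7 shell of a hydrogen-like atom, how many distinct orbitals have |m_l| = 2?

10

Per l-value: l=2 → 2; l=3 → 2; l=4 → 2; l=5 → 2; l=6 → 2.
Total orbitals: 2 + 2 + 2 + 2 + 2 = 10.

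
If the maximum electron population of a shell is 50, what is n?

2n² = 50 ⇒ n² = 25 ⇒ n = 5.

n = 5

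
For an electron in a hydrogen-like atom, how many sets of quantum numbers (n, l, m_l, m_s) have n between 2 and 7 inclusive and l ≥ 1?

Work shell by shell — for each n, count the (l, m_l) pairs that satisfy l ≥ 1:
n=2 → 3; n=3 → 8; n=4 → 15; n=5 → 24; n=6 → 35; n=7 → 48.
Orbitals: 3 + 8 + 15 + 24 + 35 + 48 = 133. Including both spin states (m_s = ±1/2) gives 2 × 133 = 266 states.

266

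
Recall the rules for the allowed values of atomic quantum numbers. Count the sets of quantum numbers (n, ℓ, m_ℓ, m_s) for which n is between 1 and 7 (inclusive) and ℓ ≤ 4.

For each n in the range, tally the orbitals obeying ℓ ≤ 4:
n=1 → 1; n=2 → 4; n=3 → 9; n=4 → 16; n=5 → 25; n=6 → 25; n=7 → 25.
Orbitals: 1 + 4 + 9 + 16 + 25 + 25 + 25 = 105. Including both spin states (m_s = ±1/2) gives 2 × 105 = 210 states.

210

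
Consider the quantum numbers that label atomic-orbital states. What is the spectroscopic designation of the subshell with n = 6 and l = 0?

6s

l = 0 corresponds to the letter 's', so the subshell is 6s.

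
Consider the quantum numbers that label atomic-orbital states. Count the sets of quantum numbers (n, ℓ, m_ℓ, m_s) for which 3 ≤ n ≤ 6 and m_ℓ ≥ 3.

20

Go shell by shell, enumerating (ℓ, m_ℓ) with m_ℓ ≥ 3:
n=4 → 1; n=5 → 3; n=6 → 6.
Orbitals: 1 + 3 + 6 = 10. Including both spin states (m_s = ±1/2) gives 2 × 10 = 20 states.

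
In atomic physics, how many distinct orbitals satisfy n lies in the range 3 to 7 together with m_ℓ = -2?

15

For each n in the range, tally the orbitals obeying m_ℓ = -2:
n=3 → 1; n=4 → 2; n=5 → 3; n=6 → 4; n=7 → 5.
Total orbitals: 1 + 2 + 3 + 4 + 5 = 15.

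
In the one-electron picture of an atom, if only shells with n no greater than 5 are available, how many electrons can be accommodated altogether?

110

Total orbitals = 1² + 2² + 3² + 4² + 5² = 55. Doubling for spin gives 110 electrons.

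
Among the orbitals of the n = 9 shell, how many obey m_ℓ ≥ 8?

For n = 9, ℓ ranges over 0 … 8.
Orbitals with m_ℓ ≥ 8, by ℓ: ℓ=8 → 1.
Total orbitals: 1.

1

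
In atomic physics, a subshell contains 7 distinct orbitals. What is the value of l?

l = 3

2l+1 = 7 gives l = 3.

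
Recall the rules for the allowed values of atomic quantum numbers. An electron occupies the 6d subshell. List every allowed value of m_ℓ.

The 6d subshell has ℓ = 2, and m_ℓ takes every integer from −ℓ to +ℓ. With ℓ = 2 that gives the 5 values -2, -1, 0, 1, 2.

-2, -1, 0, 1, 2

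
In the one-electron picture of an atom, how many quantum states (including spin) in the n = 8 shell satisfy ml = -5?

Orbitals with ml = -5, by l: l=5 → 1; l=6 → 1; l=7 → 1.
Orbitals: 1 + 1 + 1 = 3. Each orbital carries two spin states, so 3 × 2 = 6 states.

6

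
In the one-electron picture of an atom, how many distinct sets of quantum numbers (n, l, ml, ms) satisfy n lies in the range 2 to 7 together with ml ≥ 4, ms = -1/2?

10

Go shell by shell, enumerating (l, ml) with ml ≥ 4:
n=5 → 1; n=6 → 3; n=7 → 6.
Orbitals: 1 + 3 + 6 = 10. With ms fixed to -1/2 there is one state per orbital, so 10 states.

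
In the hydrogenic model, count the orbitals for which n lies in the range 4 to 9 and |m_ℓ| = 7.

Count contributing orbitals for each principal shell:
n=8 → 2; n=9 → 4.
Total orbitals: 2 + 4 = 6.

6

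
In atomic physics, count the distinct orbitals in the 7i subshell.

A subshell has 2l+1 orbitals; with l = 6, that's 13.

13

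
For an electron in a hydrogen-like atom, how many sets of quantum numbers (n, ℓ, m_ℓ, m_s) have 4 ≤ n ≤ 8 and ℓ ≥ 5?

Count contributing orbitals for each principal shell:
n=6 → 11; n=7 → 24; n=8 → 39.
Orbitals: 11 + 24 + 39 = 74. Including both spin states (m_s = ±1/2) gives 2 × 74 = 148 states.

148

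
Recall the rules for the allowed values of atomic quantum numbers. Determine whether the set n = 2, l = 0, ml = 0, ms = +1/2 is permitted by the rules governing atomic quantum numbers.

n = 2 is a positive integer. l = 0 satisfies 0 ≤ l ≤ n−1 = 1. ml = 0 lies in the range −l … +l (here 0). ms = +1/2 is one of ±1/2.
All four constraints are satisfied.

Allowed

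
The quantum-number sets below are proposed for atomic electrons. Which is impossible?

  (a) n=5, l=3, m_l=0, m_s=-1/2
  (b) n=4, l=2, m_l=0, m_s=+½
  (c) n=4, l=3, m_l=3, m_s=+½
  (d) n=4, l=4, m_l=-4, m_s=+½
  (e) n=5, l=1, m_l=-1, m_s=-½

(d)

(d) has l = 4 ≥ n = 4, violating 0 ≤ l ≤ n−1.
The remaining sets (a), (b), (c), (e) satisfy all four rules.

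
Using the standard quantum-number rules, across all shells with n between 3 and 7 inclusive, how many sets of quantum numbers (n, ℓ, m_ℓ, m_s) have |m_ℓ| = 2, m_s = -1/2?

Go shell by shell, enumerating (ℓ, m_ℓ) with |m_ℓ| = 2:
n=3 → 2; n=4 → 4; n=5 → 6; n=6 → 8; n=7 → 10.
Orbitals: 2 + 4 + 6 + 8 + 10 = 30. With m_s fixed to -1/2 there is one state per orbital, so 30 states.

30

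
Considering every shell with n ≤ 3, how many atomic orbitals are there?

Total orbitals = 1² + 2² + 3² = 14.

14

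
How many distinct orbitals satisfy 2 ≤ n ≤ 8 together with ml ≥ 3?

Per-shell orbital counts meeting the constraint:
n=4 → 1; n=5 → 3; n=6 → 6; n=7 → 10; n=8 → 15.
Total orbitals: 1 + 3 + 6 + 10 + 15 = 35.

35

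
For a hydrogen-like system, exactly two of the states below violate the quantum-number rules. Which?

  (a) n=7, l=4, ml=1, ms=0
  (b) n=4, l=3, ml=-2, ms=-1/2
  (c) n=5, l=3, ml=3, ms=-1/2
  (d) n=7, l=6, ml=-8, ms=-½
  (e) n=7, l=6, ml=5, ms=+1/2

(a) and (d)

(a) has ms = 0, but an electron's spin must be ±1/2.
(d) has |ml| = 8 > l = 6, violating −l ≤ ml ≤ l.
The remaining sets (b), (c), (e) satisfy all four rules.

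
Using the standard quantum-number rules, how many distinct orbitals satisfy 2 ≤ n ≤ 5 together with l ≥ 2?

Count contributing orbitals for each principal shell:
n=3 → 5; n=4 → 12; n=5 → 21.
Total orbitals: 5 + 12 + 21 = 38.

38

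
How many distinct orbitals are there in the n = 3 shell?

9

The n = 3 shell contains n² = 3² = 9 orbitals.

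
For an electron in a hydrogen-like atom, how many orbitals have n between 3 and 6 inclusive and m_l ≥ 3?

Work shell by shell — for each n, count the (l, m_l) pairs that satisfy m_l ≥ 3:
n=4 → 1; n=5 → 3; n=6 → 6.
Total orbitals: 1 + 3 + 6 = 10.

10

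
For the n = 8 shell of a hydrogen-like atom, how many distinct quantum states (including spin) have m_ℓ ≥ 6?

6

Per ℓ-value: ℓ=6 → 1; ℓ=7 → 2.
Orbitals: 1 + 2 = 3. Each orbital carries two spin states, so 3 × 2 = 6 states.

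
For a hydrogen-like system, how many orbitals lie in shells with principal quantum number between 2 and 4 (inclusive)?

29

Shell n has n² orbitals: 2²=4 + 3²=9 + 4²=16 = 29 orbitals.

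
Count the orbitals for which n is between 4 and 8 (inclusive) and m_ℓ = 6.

3

For each n in the range, tally the orbitals obeying m_ℓ = 6:
n=7 → 1; n=8 → 2.
Total orbitals: 1 + 2 = 3.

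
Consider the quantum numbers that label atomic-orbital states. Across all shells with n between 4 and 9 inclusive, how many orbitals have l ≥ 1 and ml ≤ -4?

35

Work shell by shell — for each n, count the (l, ml) pairs that satisfy l ≥ 1 and ml ≤ -4:
n=5 → 1; n=6 → 3; n=7 → 6; n=8 → 10; n=9 → 15.
Total orbitals: 1 + 3 + 6 + 10 + 15 = 35.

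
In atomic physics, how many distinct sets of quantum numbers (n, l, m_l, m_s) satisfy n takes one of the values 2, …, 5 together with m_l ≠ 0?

Count contributing orbitals for each principal shell:
n=2 → 2; n=3 → 6; n=4 → 12; n=5 → 20.
Orbitals: 2 + 6 + 12 + 20 = 40. Including both spin states (m_s = ±1/2) gives 2 × 40 = 80 states.

80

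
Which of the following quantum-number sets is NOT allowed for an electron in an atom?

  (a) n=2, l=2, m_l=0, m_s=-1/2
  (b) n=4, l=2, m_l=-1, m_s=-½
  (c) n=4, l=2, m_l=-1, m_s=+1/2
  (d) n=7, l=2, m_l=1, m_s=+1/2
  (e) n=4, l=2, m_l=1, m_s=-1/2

(a)

(a) has l = 2 ≥ n = 2, violating 0 ≤ l ≤ n−1.
The remaining sets (b), (c), (d), (e) satisfy all four rules.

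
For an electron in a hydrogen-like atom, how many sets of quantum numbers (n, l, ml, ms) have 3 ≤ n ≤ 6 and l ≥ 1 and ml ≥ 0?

For each n in the range, tally the orbitals obeying l ≥ 1 and ml ≥ 0:
n=3 → 5; n=4 → 9; n=5 → 14; n=6 → 20.
Orbitals: 5 + 9 + 14 + 20 = 48. Including both spin states (ms = ±1/2) gives 2 × 48 = 96 states.

96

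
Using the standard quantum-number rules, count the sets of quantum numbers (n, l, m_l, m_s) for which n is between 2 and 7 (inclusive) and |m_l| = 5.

12

For each n in the range, tally the orbitals obeying |m_l| = 5:
n=6 → 2; n=7 → 4.
Orbitals: 2 + 4 = 6. Including both spin states (m_s = ±1/2) gives 2 × 6 = 12 states.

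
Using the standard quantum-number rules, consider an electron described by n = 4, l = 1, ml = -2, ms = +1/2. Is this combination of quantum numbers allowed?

No

The magnetic quantum number must satisfy −l ≤ ml ≤ l. With l = 1, ml can only be -1, 0, 1, so ml = -2 is forbidden.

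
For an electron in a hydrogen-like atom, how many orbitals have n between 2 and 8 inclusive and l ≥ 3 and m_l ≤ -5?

For each n in the range, tally the orbitals obeying l ≥ 3 and m_l ≤ -5:
n=6 → 1; n=7 → 3; n=8 → 6.
Total orbitals: 1 + 3 + 6 = 10.

10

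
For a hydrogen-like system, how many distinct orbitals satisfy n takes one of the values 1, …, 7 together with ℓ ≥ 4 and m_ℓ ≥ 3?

16

Per-shell orbital counts meeting the constraint:
n=5 → 2; n=6 → 5; n=7 → 9.
Total orbitals: 2 + 5 + 9 = 16.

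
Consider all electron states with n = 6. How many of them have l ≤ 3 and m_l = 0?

8

With n = 6 the allowed l are 0, 1, …, 5.
Per l-value: l=0 → 1; l=1 → 1; l=2 → 1; l=3 → 1.
Orbitals: 1 + 1 + 1 + 1 = 4. Each orbital carries two spin states, so 4 × 2 = 8 states.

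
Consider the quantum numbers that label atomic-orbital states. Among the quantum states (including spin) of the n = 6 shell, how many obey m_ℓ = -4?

4

Per ℓ-value: ℓ=4 → 1; ℓ=5 → 1.
Orbitals: 1 + 1 = 2. Each orbital carries two spin states, so 2 × 2 = 4 states.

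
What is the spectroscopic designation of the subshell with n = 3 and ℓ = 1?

3p

ℓ = 1 corresponds to the letter 'p', so the subshell is 3p.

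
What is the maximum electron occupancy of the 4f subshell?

14

A subshell with ℓ = 3 has 2ℓ+1 = 7 orbitals, each holding 2 electrons (spin ±1/2), so 7 × 2 = 14.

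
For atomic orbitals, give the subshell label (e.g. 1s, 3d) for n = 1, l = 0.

l = 0 corresponds to the letter 's', so the subshell is 1s.

1s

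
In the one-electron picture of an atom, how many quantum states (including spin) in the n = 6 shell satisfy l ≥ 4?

40

Go through l = 0, …, 5 (the values permitted for n = 6).
The (l, m_l) pairs meeting l ≥ 4 give: l=4 → 9; l=5 → 11.
Orbitals: 9 + 11 = 20. Each orbital carries two spin states, so 20 × 2 = 40 states.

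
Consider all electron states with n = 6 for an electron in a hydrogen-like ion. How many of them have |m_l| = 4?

8

For n = 6, l ranges over 0 … 5.
Per l-value: l=4 → 2; l=5 → 2.
Orbitals: 2 + 2 = 4. Each orbital carries two spin states, so 4 × 2 = 8 states.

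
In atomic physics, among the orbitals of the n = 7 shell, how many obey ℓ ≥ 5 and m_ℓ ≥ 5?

3

With n = 7 the allowed ℓ are 0, 1, …, 6.
Per ℓ-value: ℓ=5 → 1; ℓ=6 → 2.
Total orbitals: 1 + 2 = 3.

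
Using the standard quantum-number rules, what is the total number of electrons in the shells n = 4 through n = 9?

542

Shell n has n² orbitals: 4²=16 + 5²=25 + 6²=36 + 7²=49 + 8²=64 + 9²=81 = 271 orbitals.
Two spin states per orbital: 2 × 271 = 542 electrons.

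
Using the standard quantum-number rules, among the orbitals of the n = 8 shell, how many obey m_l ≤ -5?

6

Orbitals with m_l ≤ -5, by l: l=5 → 1; l=6 → 2; l=7 → 3.
Total orbitals: 1 + 2 + 3 = 6.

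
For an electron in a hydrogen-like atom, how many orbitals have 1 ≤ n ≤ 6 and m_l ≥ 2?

Count contributing orbitals for each principal shell:
n=3 → 1; n=4 → 3; n=5 → 6; n=6 → 10.
Total orbitals: 1 + 3 + 6 + 10 = 20.

20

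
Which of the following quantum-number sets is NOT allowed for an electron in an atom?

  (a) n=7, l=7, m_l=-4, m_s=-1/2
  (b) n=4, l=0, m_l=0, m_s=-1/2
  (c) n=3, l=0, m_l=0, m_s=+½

(a)

(a) has l = 7 ≥ n = 7, violating 0 ≤ l ≤ n−1.
The remaining sets (b), (c) satisfy all four rules.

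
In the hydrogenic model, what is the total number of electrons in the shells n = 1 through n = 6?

Shell n has n² orbitals: 1²=1 + 2²=4 + 3²=9 + 4²=16 + 5²=25 + 6²=36 = 91 orbitals.
Two spin states per orbital: 2 × 91 = 182 electrons.

182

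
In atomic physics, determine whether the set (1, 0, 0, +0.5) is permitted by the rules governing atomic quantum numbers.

n = 1 is a positive integer. l = 0 satisfies 0 ≤ l ≤ n−1 = 0. m_l = 0 lies in the range −l … +l (here 0). m_s = +1/2 is one of ±1/2.
All four constraints are satisfied.

Valid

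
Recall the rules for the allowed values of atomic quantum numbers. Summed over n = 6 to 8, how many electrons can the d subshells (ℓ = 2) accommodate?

30

A d subshell (ℓ = 2) exists for every n ≥ 3, so shells n = 6, 7, 8 each contribute one — 3 subshells.
Since each d subshell holds 2(2·2+1) = 10 electrons, the total is 3 × 10 = 30.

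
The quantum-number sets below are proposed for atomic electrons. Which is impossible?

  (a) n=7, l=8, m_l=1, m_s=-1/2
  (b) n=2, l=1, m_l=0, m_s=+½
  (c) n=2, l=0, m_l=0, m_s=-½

(a)

(a) has l = 8 ≥ n = 7, violating 0 ≤ l ≤ n−1.
The remaining sets (b), (c) satisfy all four rules.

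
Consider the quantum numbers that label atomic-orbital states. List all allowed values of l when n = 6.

l is an integer with 0 ≤ l ≤ n−1, so for n = 6: l = 0, 1, 2, 3, 4, 5.

0, 1, 2, 3, 4, 5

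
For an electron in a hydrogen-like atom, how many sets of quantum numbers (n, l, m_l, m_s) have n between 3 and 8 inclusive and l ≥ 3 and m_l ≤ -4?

For each n in the range, tally the orbitals obeying l ≥ 3 and m_l ≤ -4:
n=5 → 1; n=6 → 3; n=7 → 6; n=8 → 10.
Orbitals: 1 + 3 + 6 + 10 = 20. Including both spin states (m_s = ±1/2) gives 2 × 20 = 40 states.

40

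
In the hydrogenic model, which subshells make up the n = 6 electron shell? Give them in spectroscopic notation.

For n = 6, l runs from 0 to 5. In spectroscopic notation l = 0,1,2,… ↔ s,p,d,f,g,h,i, so the subshells are 6s, 6p, 6d, 6f, 6g, 6h.

6s, 6p, 6d, 6f, 6g, 6h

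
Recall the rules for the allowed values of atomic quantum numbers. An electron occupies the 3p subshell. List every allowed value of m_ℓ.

-1, 0, 1

The 3p subshell has ℓ = 1, and m_ℓ takes every integer from −ℓ to +ℓ. With ℓ = 1 that gives the 3 values -1, 0, 1.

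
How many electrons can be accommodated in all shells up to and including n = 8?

408

Total orbitals = 1² + 2² + 3² + 4² + 5² + 6² + 7² + 8² = 204. Doubling for spin gives 408 electrons.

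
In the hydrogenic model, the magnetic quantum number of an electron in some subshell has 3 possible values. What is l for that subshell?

m_l ranges over 2l+1 integers, so 2l+1 = 3 ⇒ l = 1.

l = 1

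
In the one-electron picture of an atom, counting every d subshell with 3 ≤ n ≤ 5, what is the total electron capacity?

30

A d subshell (l = 2) exists for every n ≥ 3, so shells n = 3, 4, 5 each contribute one — 3 subshells.
Since each d subshell holds 2(2·2+1) = 10 electrons, the total is 3 × 10 = 30.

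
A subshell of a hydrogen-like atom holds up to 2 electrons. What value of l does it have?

l = 0 (s)

2(2l+1) = 2 ⇒ 2l+1 = 1 ⇒ l = 0.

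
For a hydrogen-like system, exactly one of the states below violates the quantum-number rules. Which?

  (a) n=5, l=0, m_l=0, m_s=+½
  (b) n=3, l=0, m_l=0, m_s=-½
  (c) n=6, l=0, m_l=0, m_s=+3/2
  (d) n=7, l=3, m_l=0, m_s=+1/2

(c)

(c) has m_s = +3/2, but an electron's spin must be ±1/2.
The remaining sets (a), (b), (d) satisfy all four rules.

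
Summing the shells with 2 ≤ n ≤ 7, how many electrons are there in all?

Shell n has n² orbitals: 2²=4 + 3²=9 + 4²=16 + 5²=25 + 6²=36 + 7²=49 = 139 orbitals.
Two spin states per orbital: 2 × 139 = 278 electrons.

278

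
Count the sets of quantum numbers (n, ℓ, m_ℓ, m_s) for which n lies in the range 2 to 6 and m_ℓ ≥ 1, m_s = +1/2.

35

For each n in the range, tally the orbitals obeying m_ℓ ≥ 1:
n=2 → 1; n=3 → 3; n=4 → 6; n=5 → 10; n=6 → 15.
Orbitals: 1 + 3 + 6 + 10 + 15 = 35. With m_s fixed to +1/2 there is one state per orbital, so 35 states.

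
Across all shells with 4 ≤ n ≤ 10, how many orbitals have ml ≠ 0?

Per-shell orbital counts meeting the constraint:
n=4 → 12; n=5 → 20; n=6 → 30; n=7 → 42; n=8 → 56; n=9 → 72; n=10 → 90.
Total orbitals: 12 + 20 + 30 + 42 + 56 + 72 + 90 = 322.

322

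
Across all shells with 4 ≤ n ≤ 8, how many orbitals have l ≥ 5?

Treat each shell separately and count matching orbitals:
n=6 → 11; n=7 → 24; n=8 → 39.
Total orbitals: 11 + 24 + 39 = 74.

74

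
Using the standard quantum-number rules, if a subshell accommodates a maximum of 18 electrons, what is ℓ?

ℓ = 4

2(2ℓ+1) = 18 ⇒ 2ℓ+1 = 9 ⇒ ℓ = 4.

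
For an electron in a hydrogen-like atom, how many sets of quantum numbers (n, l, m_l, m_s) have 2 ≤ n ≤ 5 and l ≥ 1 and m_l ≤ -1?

40

Go shell by shell, enumerating (l, m_l) with l ≥ 1 and m_l ≤ -1:
n=2 → 1; n=3 → 3; n=4 → 6; n=5 → 10.
Orbitals: 1 + 3 + 6 + 10 = 20. Including both spin states (m_s = ±1/2) gives 2 × 20 = 40 states.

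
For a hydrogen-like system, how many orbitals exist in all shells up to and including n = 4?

Total orbitals = 1² + 2² + 3² + 4² = 30.

30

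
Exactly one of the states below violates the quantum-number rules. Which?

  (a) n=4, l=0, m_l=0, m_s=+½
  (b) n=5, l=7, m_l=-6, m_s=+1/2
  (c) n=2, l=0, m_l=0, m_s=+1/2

(b) has l = 7 ≥ n = 5, violating 0 ≤ l ≤ n−1.
The remaining sets (a), (c) satisfy all four rules.

(b)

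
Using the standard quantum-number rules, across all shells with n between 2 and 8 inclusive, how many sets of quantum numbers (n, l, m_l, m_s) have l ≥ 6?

Count contributing orbitals for each principal shell:
n=7 → 13; n=8 → 28.
Orbitals: 13 + 28 = 41. Including both spin states (m_s = ±1/2) gives 2 × 41 = 82 states.

82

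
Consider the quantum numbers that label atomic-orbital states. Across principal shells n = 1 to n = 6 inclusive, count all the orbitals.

Shell n has n² orbitals: 1²=1 + 2²=4 + 3²=9 + 4²=16 + 5²=25 + 6²=36 = 91 orbitals.

91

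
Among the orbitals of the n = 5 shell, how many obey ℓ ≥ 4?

9

For n = 5, ℓ ranges over 0 … 4.
The (ℓ, m_ℓ) pairs meeting ℓ ≥ 4 give: ℓ=4 → 9.
Total orbitals: 9.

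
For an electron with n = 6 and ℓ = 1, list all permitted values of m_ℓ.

m_ℓ takes every integer from −ℓ to +ℓ. With ℓ = 1 that gives the 3 values -1, 0, 1.

-1, 0, 1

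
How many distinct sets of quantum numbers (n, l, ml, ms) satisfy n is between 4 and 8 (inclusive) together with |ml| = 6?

12

Treat each shell separately and count matching orbitals:
n=7 → 2; n=8 → 4.
Orbitals: 2 + 4 = 6. Including both spin states (ms = ±1/2) gives 2 × 6 = 12 states.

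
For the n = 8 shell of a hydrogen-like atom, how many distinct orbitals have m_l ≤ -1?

28

With n = 8 the allowed l are 0, 1, …, 7.
The (l, m_l) pairs meeting m_l ≤ -1 give: l=1 → 1; l=2 → 2; l=3 → 3; l=4 → 4; l=5 → 5; l=6 → 6; l=7 → 7.
Total orbitals: 1 + 2 + 3 + 4 + 5 + 6 + 7 = 28.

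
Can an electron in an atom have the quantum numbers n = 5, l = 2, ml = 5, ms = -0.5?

Invalid

The magnetic quantum number must satisfy −l ≤ ml ≤ l. With l = 2, ml can only be -2, -1, 0, 1, 2, so ml = 5 is forbidden.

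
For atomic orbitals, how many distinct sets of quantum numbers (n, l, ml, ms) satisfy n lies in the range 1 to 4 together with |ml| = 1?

24

Treat each shell separately and count matching orbitals:
n=2 → 2; n=3 → 4; n=4 → 6.
Orbitals: 2 + 4 + 6 = 12. Including both spin states (ms = ±1/2) gives 2 × 12 = 24 states.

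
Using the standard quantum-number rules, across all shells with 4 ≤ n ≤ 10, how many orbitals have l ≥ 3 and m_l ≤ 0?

Count contributing orbitals for each principal shell:
n=4 → 4; n=5 → 9; n=6 → 15; n=7 → 22; n=8 → 30; n=9 → 39; n=10 → 49.
Total orbitals: 4 + 9 + 15 + 22 + 30 + 39 + 49 = 168.

168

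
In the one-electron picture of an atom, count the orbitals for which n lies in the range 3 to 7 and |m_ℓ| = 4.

12

Treat each shell separately and count matching orbitals:
n=5 → 2; n=6 → 4; n=7 → 6.
Total orbitals: 2 + 4 + 6 = 12.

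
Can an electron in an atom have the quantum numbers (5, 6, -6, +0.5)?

Invalid

The orbital quantum number must satisfy 0 ≤ l ≤ n−1. With n = 5 the allowed l values are 0, 1, 2, 3, 4, so l = 6 is out of range.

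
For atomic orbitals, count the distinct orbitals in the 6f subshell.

A subshell has 2ℓ+1 orbitals; with ℓ = 3, that's 7.

7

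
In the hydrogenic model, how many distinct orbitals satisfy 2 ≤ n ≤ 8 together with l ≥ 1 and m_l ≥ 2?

Work shell by shell — for each n, count the (l, m_l) pairs that satisfy l ≥ 1 and m_l ≥ 2:
n=3 → 1; n=4 → 3; n=5 → 6; n=6 → 10; n=7 → 15; n=8 → 21.
Total orbitals: 1 + 3 + 6 + 10 + 15 + 21 = 56.

56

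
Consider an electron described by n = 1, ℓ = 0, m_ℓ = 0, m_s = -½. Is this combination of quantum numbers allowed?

Yes

n = 1 is a positive integer. ℓ = 0 satisfies 0 ≤ ℓ ≤ n−1 = 0. m_ℓ = 0 lies in the range −ℓ … +ℓ (here 0). m_s = -1/2 is one of ±1/2.
All four constraints are satisfied.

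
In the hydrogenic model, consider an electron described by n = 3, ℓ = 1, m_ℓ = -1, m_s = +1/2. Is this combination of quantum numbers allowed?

n = 3 is a positive integer. ℓ = 1 satisfies 0 ≤ ℓ ≤ n−1 = 2. m_ℓ = -1 lies in the range −ℓ … +ℓ (here −1 … 1). m_s = +1/2 is one of ±1/2.
All four constraints are satisfied.

Valid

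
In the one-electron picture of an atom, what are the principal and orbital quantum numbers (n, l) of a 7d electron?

The leading integer gives n = 7; the letter 'd' means l = 2.

n = 7, l = 2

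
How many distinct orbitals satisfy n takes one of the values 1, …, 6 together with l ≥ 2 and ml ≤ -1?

Count contributing orbitals for each principal shell:
n=3 → 2; n=4 → 5; n=5 → 9; n=6 → 14.
Total orbitals: 2 + 5 + 9 + 14 = 30.

30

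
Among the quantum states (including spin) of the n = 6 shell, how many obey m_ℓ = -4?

4

The n = 6 shell has ℓ = 0 through 5; check each.
The (ℓ, m_ℓ) pairs meeting m_ℓ = -4 give: ℓ=4 → 1; ℓ=5 → 1.
Orbitals: 1 + 1 = 2. Each orbital carries two spin states, so 2 × 2 = 4 states.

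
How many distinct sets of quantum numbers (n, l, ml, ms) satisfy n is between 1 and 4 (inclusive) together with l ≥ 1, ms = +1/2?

Count contributing orbitals for each principal shell:
n=2 → 3; n=3 → 8; n=4 → 15.
Orbitals: 3 + 8 + 15 = 26. With ms fixed to +1/2 there is one state per orbital, so 26 states.

26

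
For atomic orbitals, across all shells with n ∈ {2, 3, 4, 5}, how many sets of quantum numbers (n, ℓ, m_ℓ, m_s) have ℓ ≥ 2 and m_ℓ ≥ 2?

20

For each n in the range, tally the orbitals obeying ℓ ≥ 2 and m_ℓ ≥ 2:
n=3 → 1; n=4 → 3; n=5 → 6.
Orbitals: 1 + 3 + 6 = 10. Including both spin states (m_s = ±1/2) gives 2 × 10 = 20 states.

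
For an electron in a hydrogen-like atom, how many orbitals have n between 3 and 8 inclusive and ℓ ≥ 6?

Count contributing orbitals for each principal shell:
n=7 → 13; n=8 → 28.
Total orbitals: 13 + 28 = 41.

41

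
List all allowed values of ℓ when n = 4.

0, 1, 2, 3

ℓ is an integer with 0 ≤ ℓ ≤ n−1, so for n = 4: ℓ = 0, 1, 2, 3.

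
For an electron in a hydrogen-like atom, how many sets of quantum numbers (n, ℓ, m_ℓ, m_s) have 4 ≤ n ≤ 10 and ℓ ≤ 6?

Go shell by shell, enumerating (ℓ, m_ℓ) with ℓ ≤ 6:
n=4 → 16; n=5 → 25; n=6 → 36; n=7 → 49; n=8 → 49; n=9 → 49; n=10 → 49.
Orbitals: 16 + 25 + 36 + 49 + 49 + 49 + 49 = 273. Including both spin states (m_s = ±1/2) gives 2 × 273 = 546 states.

546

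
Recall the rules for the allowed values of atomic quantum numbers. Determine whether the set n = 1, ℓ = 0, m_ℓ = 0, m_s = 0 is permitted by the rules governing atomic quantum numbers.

The spin quantum number for an electron can only be m_s = +1/2 or −1/2; m_s = 0 is not one of those.

Invalid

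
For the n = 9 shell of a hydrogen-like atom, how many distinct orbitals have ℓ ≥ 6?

With n = 9 the allowed ℓ are 0, 1, …, 8.
The (ℓ, m_ℓ) pairs meeting ℓ ≥ 6 give: ℓ=6 → 13; ℓ=7 → 15; ℓ=8 → 17.
Total orbitals: 13 + 15 + 17 = 45.

45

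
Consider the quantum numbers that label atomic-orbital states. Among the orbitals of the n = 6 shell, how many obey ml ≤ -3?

6

With n = 6 the allowed l are 0, 1, …, 5.
Contributions: l=3 → 1; l=4 → 2; l=5 → 3.
Total orbitals: 1 + 2 + 3 = 6.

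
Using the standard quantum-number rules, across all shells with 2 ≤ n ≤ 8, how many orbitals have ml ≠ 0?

Work shell by shell — for each n, count the (l, ml) pairs that satisfy ml ≠ 0:
n=2 → 2; n=3 → 6; n=4 → 12; n=5 → 20; n=6 → 30; n=7 → 42; n=8 → 56.
Total orbitals: 2 + 6 + 12 + 20 + 30 + 42 + 56 = 168.

168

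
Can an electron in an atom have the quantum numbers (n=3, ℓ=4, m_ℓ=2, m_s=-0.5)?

No

The orbital quantum number must satisfy 0 ≤ ℓ ≤ n−1. With n = 3 the allowed ℓ values are 0, 1, 2, so ℓ = 4 is out of range.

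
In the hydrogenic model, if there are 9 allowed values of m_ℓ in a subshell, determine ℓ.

ℓ = 4

m_ℓ ranges over 2ℓ+1 integers, so 2ℓ+1 = 9 ⇒ ℓ = 4.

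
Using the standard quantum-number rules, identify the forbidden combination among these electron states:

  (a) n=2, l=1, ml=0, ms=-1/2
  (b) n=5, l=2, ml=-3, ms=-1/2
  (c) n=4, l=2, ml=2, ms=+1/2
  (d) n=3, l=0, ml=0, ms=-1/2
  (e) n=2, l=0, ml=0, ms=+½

(b) has |ml| = 3 > l = 2, violating −l ≤ ml ≤ l.
The remaining sets (a), (c), (d), (e) satisfy all four rules.

(b)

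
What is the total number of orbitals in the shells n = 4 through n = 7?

Shell n has n² orbitals: 4²=16 + 5²=25 + 6²=36 + 7²=49 = 126 orbitals.

126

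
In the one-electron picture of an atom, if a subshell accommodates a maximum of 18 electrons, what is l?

l = 4 (g)

2(2l+1) = 18 ⇒ 2l+1 = 9 ⇒ l = 4.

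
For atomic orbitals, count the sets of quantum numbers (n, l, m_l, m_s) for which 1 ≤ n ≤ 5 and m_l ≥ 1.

40

For each n in the range, tally the orbitals obeying m_l ≥ 1:
n=2 → 1; n=3 → 3; n=4 → 6; n=5 → 10.
Orbitals: 1 + 3 + 6 + 10 = 20. Including both spin states (m_s = ±1/2) gives 2 × 20 = 40 states.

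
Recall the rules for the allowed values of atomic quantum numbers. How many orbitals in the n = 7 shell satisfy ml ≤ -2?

The n = 7 shell has l = 0 through 6; check each.
The (l, ml) pairs meeting ml ≤ -2 give: l=2 → 1; l=3 → 2; l=4 → 3; l=5 → 4; l=6 → 5.
Total orbitals: 1 + 2 + 3 + 4 + 5 = 15.

15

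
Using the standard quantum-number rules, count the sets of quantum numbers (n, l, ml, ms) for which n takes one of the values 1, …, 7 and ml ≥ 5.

8

Count contributing orbitals for each principal shell:
n=6 → 1; n=7 → 3.
Orbitals: 1 + 3 = 4. Including both spin states (ms = ±1/2) gives 2 × 4 = 8 states.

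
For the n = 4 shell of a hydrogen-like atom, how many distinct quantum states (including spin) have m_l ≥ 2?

The n = 4 shell has l = 0 through 3; check each.
Orbitals with m_l ≥ 2, by l: l=2 → 1; l=3 → 2.
Orbitals: 1 + 2 = 3. Each orbital carries two spin states, so 3 × 2 = 6 states.

6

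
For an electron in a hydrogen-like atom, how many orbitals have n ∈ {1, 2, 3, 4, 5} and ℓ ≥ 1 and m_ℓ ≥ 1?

Count contributing orbitals for each principal shell:
n=2 → 1; n=3 → 3; n=4 → 6; n=5 → 10.
Total orbitals: 1 + 3 + 6 + 10 = 20.

20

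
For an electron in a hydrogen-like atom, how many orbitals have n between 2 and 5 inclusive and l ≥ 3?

Treat each shell separately and count matching orbitals:
n=4 → 7; n=5 → 16.
Total orbitals: 7 + 16 = 23.

23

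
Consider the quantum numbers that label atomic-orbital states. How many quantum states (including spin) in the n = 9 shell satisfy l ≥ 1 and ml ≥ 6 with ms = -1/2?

6

For n = 9, l ranges over 0 … 8.
Contributions: l=6 → 1; l=7 → 2; l=8 → 3.
Orbitals: 1 + 2 + 3 = 6. With ms fixed to a single value there is one state per orbital, giving 6 states.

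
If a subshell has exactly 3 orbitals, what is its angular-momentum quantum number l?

l = 1

2l+1 = 3 gives l = 1.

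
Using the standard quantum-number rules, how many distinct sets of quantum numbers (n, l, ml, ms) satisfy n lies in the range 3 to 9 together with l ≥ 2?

504

Per-shell orbital counts meeting the constraint:
n=3 → 5; n=4 → 12; n=5 → 21; n=6 → 32; n=7 → 45; n=8 → 60; n=9 → 77.
Orbitals: 5 + 12 + 21 + 32 + 45 + 60 + 77 = 252. Including both spin states (ms = ±1/2) gives 2 × 252 = 504 states.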